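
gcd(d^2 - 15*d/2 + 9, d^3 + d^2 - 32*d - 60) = d - 6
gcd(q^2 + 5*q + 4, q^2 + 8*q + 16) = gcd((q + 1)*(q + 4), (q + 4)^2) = q + 4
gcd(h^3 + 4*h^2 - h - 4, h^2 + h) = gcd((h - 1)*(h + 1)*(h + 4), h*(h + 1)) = h + 1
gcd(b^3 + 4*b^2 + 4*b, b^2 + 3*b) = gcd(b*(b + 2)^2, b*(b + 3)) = b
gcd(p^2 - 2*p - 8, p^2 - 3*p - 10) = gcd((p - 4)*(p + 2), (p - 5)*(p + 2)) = p + 2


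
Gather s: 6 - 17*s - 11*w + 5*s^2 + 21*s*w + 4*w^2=5*s^2 + s*(21*w - 17) + 4*w^2 - 11*w + 6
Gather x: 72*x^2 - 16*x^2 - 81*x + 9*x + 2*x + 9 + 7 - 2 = 56*x^2 - 70*x + 14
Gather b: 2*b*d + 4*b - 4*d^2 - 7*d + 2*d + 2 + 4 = b*(2*d + 4) - 4*d^2 - 5*d + 6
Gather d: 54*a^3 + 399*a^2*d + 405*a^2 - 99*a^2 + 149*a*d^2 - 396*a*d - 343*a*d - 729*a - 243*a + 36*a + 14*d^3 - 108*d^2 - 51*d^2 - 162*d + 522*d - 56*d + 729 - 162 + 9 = 54*a^3 + 306*a^2 - 936*a + 14*d^3 + d^2*(149*a - 159) + d*(399*a^2 - 739*a + 304) + 576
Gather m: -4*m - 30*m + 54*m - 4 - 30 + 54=20*m + 20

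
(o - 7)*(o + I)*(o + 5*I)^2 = o^4 - 7*o^3 + 11*I*o^3 - 35*o^2 - 77*I*o^2 + 245*o - 25*I*o + 175*I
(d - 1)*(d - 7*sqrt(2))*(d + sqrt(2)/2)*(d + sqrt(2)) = d^4 - 11*sqrt(2)*d^3/2 - d^3 - 20*d^2 + 11*sqrt(2)*d^2/2 - 7*sqrt(2)*d + 20*d + 7*sqrt(2)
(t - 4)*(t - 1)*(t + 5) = t^3 - 21*t + 20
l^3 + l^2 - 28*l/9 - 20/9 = (l - 5/3)*(l + 2/3)*(l + 2)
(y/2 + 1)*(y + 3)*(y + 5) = y^3/2 + 5*y^2 + 31*y/2 + 15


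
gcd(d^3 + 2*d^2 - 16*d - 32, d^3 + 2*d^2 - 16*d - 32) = d^3 + 2*d^2 - 16*d - 32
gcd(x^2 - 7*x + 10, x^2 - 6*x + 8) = x - 2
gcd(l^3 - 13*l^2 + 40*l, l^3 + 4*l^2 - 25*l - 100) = l - 5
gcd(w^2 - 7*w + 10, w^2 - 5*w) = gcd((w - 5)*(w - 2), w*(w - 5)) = w - 5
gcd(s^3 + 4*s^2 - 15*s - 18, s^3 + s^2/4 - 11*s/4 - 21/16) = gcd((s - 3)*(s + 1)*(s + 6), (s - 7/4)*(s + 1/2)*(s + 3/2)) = 1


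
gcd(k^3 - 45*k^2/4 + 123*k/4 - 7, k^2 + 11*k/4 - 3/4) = k - 1/4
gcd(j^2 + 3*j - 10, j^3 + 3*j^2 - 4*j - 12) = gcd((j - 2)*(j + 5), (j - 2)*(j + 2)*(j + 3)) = j - 2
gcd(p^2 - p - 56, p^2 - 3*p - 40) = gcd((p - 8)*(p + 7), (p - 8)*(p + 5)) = p - 8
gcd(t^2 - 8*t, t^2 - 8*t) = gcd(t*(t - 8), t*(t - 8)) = t^2 - 8*t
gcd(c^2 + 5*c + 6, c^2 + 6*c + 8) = c + 2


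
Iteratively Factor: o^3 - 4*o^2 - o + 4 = (o - 1)*(o^2 - 3*o - 4) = (o - 1)*(o + 1)*(o - 4)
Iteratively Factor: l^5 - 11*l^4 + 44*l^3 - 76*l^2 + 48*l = (l - 3)*(l^4 - 8*l^3 + 20*l^2 - 16*l) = (l - 3)*(l - 2)*(l^3 - 6*l^2 + 8*l) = l*(l - 3)*(l - 2)*(l^2 - 6*l + 8) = l*(l - 4)*(l - 3)*(l - 2)*(l - 2)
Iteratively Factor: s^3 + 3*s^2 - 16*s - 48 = (s + 4)*(s^2 - s - 12) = (s + 3)*(s + 4)*(s - 4)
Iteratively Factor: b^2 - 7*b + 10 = (b - 5)*(b - 2)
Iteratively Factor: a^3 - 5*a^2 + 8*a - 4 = (a - 1)*(a^2 - 4*a + 4) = (a - 2)*(a - 1)*(a - 2)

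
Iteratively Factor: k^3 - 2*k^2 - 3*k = (k + 1)*(k^2 - 3*k) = (k - 3)*(k + 1)*(k)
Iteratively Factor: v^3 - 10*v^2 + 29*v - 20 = (v - 4)*(v^2 - 6*v + 5) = (v - 5)*(v - 4)*(v - 1)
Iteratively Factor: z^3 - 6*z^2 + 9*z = (z - 3)*(z^2 - 3*z) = z*(z - 3)*(z - 3)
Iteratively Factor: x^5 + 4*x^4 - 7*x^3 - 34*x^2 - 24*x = (x + 4)*(x^4 - 7*x^2 - 6*x) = (x + 2)*(x + 4)*(x^3 - 2*x^2 - 3*x) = x*(x + 2)*(x + 4)*(x^2 - 2*x - 3) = x*(x + 1)*(x + 2)*(x + 4)*(x - 3)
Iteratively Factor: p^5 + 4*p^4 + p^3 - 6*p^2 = (p)*(p^4 + 4*p^3 + p^2 - 6*p) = p*(p + 2)*(p^3 + 2*p^2 - 3*p) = p*(p - 1)*(p + 2)*(p^2 + 3*p) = p^2*(p - 1)*(p + 2)*(p + 3)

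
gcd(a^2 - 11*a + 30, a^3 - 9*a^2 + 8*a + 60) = a^2 - 11*a + 30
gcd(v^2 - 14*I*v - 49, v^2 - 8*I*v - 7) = v - 7*I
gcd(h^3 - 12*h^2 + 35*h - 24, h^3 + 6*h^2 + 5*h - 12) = h - 1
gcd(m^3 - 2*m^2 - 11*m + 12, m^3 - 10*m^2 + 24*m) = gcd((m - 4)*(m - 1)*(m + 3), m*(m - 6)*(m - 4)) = m - 4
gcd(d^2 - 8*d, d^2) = d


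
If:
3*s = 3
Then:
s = 1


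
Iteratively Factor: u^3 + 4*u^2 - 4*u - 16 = (u + 4)*(u^2 - 4) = (u - 2)*(u + 4)*(u + 2)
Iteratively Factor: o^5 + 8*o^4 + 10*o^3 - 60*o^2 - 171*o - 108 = (o + 3)*(o^4 + 5*o^3 - 5*o^2 - 45*o - 36) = (o - 3)*(o + 3)*(o^3 + 8*o^2 + 19*o + 12) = (o - 3)*(o + 3)*(o + 4)*(o^2 + 4*o + 3) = (o - 3)*(o + 3)^2*(o + 4)*(o + 1)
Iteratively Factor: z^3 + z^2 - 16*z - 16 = (z + 1)*(z^2 - 16) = (z - 4)*(z + 1)*(z + 4)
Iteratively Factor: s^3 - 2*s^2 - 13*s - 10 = (s - 5)*(s^2 + 3*s + 2) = (s - 5)*(s + 1)*(s + 2)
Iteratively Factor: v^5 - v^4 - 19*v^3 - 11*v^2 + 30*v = (v - 1)*(v^4 - 19*v^2 - 30*v) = v*(v - 1)*(v^3 - 19*v - 30) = v*(v - 1)*(v + 3)*(v^2 - 3*v - 10) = v*(v - 1)*(v + 2)*(v + 3)*(v - 5)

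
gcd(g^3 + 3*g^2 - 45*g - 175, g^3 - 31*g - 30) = g + 5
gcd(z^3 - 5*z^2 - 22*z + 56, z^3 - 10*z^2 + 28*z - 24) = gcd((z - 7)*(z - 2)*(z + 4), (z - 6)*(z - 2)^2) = z - 2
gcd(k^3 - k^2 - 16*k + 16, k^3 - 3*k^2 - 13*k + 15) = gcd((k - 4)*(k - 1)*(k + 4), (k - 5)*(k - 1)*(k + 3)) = k - 1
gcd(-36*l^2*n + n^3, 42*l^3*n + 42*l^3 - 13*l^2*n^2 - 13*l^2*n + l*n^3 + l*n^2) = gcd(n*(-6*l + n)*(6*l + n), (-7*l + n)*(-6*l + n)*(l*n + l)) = 6*l - n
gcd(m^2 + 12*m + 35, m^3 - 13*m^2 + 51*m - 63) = 1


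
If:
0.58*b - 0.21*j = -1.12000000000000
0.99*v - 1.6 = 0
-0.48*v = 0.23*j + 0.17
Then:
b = -3.42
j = -4.11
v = 1.62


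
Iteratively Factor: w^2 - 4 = (w + 2)*(w - 2)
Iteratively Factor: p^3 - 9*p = (p + 3)*(p^2 - 3*p) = p*(p + 3)*(p - 3)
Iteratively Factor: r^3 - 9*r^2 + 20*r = (r - 4)*(r^2 - 5*r) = r*(r - 4)*(r - 5)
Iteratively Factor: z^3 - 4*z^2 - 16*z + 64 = (z - 4)*(z^2 - 16) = (z - 4)*(z + 4)*(z - 4)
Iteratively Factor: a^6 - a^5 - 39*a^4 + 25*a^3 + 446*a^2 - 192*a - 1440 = (a - 3)*(a^5 + 2*a^4 - 33*a^3 - 74*a^2 + 224*a + 480) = (a - 3)^2*(a^4 + 5*a^3 - 18*a^2 - 128*a - 160) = (a - 3)^2*(a + 4)*(a^3 + a^2 - 22*a - 40) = (a - 3)^2*(a + 4)^2*(a^2 - 3*a - 10) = (a - 3)^2*(a + 2)*(a + 4)^2*(a - 5)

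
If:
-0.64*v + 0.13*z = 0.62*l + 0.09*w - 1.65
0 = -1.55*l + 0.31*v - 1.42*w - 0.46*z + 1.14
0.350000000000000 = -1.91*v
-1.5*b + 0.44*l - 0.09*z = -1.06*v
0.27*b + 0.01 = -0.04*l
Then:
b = 0.29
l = -2.24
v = -0.18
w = 9.04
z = -18.01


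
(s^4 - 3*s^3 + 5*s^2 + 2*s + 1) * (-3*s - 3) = -3*s^5 + 6*s^4 - 6*s^3 - 21*s^2 - 9*s - 3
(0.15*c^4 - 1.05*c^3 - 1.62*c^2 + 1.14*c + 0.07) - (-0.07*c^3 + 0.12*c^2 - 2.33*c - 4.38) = 0.15*c^4 - 0.98*c^3 - 1.74*c^2 + 3.47*c + 4.45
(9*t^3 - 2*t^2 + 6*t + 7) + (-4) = 9*t^3 - 2*t^2 + 6*t + 3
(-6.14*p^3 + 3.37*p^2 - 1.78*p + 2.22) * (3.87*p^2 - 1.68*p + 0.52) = -23.7618*p^5 + 23.3571*p^4 - 15.743*p^3 + 13.3342*p^2 - 4.6552*p + 1.1544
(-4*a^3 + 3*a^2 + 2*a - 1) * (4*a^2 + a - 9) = -16*a^5 + 8*a^4 + 47*a^3 - 29*a^2 - 19*a + 9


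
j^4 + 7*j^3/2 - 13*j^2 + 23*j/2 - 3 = (j - 1)^2*(j - 1/2)*(j + 6)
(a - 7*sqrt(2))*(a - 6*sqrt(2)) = a^2 - 13*sqrt(2)*a + 84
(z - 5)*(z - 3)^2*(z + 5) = z^4 - 6*z^3 - 16*z^2 + 150*z - 225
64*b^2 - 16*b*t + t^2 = (-8*b + t)^2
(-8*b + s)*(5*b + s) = -40*b^2 - 3*b*s + s^2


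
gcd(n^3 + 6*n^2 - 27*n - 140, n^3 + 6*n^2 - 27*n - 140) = n^3 + 6*n^2 - 27*n - 140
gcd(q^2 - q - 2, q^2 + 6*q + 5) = q + 1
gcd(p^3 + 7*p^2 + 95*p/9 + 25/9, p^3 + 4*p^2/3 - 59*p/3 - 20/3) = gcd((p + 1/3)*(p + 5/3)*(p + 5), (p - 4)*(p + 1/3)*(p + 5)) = p^2 + 16*p/3 + 5/3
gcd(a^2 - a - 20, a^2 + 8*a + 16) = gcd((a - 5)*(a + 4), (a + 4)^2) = a + 4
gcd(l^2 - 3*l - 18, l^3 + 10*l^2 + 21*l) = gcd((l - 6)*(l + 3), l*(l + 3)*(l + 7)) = l + 3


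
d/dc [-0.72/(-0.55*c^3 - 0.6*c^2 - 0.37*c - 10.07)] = (-1.188*c^2 - 0.864*c - 0.2664)/(0.55*c^3 + 0.6*c^2 + 0.37*c + 10.07)^2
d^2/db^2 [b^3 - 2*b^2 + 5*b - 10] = 6*b - 4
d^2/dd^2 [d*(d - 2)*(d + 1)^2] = 12*d^2 - 6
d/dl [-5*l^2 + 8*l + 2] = 8 - 10*l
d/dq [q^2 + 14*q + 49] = 2*q + 14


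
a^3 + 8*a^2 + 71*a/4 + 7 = (a + 1/2)*(a + 7/2)*(a + 4)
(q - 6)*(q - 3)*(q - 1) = q^3 - 10*q^2 + 27*q - 18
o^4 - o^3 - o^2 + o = o*(o - 1)^2*(o + 1)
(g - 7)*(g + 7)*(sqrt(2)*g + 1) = sqrt(2)*g^3 + g^2 - 49*sqrt(2)*g - 49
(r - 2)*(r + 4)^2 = r^3 + 6*r^2 - 32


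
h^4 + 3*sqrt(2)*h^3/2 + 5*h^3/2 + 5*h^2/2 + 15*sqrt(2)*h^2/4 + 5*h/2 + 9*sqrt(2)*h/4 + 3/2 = (h + 3/2)*(h + sqrt(2))*(sqrt(2)*h/2 + 1/2)*(sqrt(2)*h + sqrt(2))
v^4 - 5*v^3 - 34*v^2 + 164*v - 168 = (v - 7)*(v - 2)^2*(v + 6)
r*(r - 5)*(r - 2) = r^3 - 7*r^2 + 10*r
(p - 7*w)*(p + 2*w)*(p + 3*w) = p^3 - 2*p^2*w - 29*p*w^2 - 42*w^3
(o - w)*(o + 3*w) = o^2 + 2*o*w - 3*w^2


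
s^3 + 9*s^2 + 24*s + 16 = (s + 1)*(s + 4)^2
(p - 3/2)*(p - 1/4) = p^2 - 7*p/4 + 3/8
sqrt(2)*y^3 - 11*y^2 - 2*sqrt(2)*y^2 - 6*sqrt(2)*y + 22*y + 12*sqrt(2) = (y - 2)*(y - 6*sqrt(2))*(sqrt(2)*y + 1)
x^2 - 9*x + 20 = (x - 5)*(x - 4)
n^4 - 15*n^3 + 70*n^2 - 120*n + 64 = (n - 8)*(n - 4)*(n - 2)*(n - 1)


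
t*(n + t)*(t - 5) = n*t^2 - 5*n*t + t^3 - 5*t^2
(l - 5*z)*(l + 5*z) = l^2 - 25*z^2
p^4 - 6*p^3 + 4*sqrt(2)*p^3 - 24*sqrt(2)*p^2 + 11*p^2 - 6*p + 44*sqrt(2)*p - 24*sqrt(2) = (p - 3)*(p - 2)*(p - 1)*(p + 4*sqrt(2))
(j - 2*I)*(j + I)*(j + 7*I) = j^3 + 6*I*j^2 + 9*j + 14*I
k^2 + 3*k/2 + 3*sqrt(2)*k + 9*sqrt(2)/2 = (k + 3/2)*(k + 3*sqrt(2))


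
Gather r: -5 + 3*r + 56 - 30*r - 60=-27*r - 9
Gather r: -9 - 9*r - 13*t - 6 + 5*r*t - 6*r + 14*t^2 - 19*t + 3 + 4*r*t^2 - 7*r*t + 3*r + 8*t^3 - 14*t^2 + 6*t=r*(4*t^2 - 2*t - 12) + 8*t^3 - 26*t - 12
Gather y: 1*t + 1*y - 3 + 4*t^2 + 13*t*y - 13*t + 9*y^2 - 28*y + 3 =4*t^2 - 12*t + 9*y^2 + y*(13*t - 27)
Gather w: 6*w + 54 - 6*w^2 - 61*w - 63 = -6*w^2 - 55*w - 9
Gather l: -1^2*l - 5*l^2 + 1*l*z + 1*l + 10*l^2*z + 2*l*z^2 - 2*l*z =l^2*(10*z - 5) + l*(2*z^2 - z)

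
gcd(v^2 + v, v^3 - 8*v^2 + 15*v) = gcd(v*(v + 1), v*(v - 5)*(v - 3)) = v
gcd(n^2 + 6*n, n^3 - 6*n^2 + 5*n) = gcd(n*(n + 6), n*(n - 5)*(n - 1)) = n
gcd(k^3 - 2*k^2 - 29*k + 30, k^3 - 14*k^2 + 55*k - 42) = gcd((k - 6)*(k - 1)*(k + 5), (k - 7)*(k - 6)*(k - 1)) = k^2 - 7*k + 6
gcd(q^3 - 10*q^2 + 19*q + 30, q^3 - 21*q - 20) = q^2 - 4*q - 5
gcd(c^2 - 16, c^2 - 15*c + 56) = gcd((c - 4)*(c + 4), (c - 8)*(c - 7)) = 1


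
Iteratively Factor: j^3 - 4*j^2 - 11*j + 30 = (j - 2)*(j^2 - 2*j - 15) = (j - 2)*(j + 3)*(j - 5)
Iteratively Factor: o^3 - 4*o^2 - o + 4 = (o + 1)*(o^2 - 5*o + 4) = (o - 1)*(o + 1)*(o - 4)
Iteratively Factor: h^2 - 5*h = (h - 5)*(h)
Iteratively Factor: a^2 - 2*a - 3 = (a - 3)*(a + 1)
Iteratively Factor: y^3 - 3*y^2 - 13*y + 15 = (y - 1)*(y^2 - 2*y - 15) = (y - 1)*(y + 3)*(y - 5)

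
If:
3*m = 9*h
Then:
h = m/3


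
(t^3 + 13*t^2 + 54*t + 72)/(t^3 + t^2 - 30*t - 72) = (t + 6)/(t - 6)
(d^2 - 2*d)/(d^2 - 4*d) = (d - 2)/(d - 4)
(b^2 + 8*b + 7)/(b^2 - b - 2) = (b + 7)/(b - 2)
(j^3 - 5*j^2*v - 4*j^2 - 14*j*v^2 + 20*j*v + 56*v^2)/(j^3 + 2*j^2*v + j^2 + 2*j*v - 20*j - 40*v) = (j - 7*v)/(j + 5)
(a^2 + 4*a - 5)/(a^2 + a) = (a^2 + 4*a - 5)/(a*(a + 1))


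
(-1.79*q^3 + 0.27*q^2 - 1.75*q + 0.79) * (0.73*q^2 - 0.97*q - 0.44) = -1.3067*q^5 + 1.9334*q^4 - 0.7518*q^3 + 2.1554*q^2 + 0.00370000000000004*q - 0.3476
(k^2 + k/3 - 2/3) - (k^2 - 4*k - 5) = 13*k/3 + 13/3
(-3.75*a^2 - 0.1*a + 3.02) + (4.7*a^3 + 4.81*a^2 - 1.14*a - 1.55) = 4.7*a^3 + 1.06*a^2 - 1.24*a + 1.47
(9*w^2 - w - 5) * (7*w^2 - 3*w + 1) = 63*w^4 - 34*w^3 - 23*w^2 + 14*w - 5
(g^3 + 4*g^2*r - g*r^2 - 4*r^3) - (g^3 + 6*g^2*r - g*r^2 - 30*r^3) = -2*g^2*r + 26*r^3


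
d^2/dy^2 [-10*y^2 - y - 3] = -20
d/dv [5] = 0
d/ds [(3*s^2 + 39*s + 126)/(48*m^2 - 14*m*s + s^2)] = 3*(2*(7*m - s)*(s^2 + 13*s + 42) + (2*s + 13)*(48*m^2 - 14*m*s + s^2))/(48*m^2 - 14*m*s + s^2)^2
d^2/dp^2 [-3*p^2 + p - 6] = -6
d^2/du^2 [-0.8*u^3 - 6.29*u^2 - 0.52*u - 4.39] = -4.8*u - 12.58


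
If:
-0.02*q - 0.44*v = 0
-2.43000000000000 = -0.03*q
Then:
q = 81.00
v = -3.68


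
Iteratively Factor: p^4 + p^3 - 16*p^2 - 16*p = (p + 4)*(p^3 - 3*p^2 - 4*p) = (p - 4)*(p + 4)*(p^2 + p) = p*(p - 4)*(p + 4)*(p + 1)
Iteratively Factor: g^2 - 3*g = (g - 3)*(g)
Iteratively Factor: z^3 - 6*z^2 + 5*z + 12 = (z - 3)*(z^2 - 3*z - 4) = (z - 3)*(z + 1)*(z - 4)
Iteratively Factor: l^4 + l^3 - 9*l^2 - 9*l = (l)*(l^3 + l^2 - 9*l - 9) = l*(l + 1)*(l^2 - 9) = l*(l + 1)*(l + 3)*(l - 3)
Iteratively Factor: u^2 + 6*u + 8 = (u + 2)*(u + 4)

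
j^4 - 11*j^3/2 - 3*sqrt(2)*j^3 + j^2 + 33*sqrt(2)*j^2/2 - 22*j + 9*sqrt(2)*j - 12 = (j - 6)*(j + 1/2)*(j - 2*sqrt(2))*(j - sqrt(2))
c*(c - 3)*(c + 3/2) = c^3 - 3*c^2/2 - 9*c/2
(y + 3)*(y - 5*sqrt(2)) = y^2 - 5*sqrt(2)*y + 3*y - 15*sqrt(2)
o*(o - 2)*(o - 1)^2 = o^4 - 4*o^3 + 5*o^2 - 2*o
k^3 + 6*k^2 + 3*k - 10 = (k - 1)*(k + 2)*(k + 5)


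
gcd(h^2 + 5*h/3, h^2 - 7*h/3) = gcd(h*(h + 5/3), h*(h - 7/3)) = h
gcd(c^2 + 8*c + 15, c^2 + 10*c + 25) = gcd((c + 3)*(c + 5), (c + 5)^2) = c + 5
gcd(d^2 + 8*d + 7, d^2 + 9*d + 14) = d + 7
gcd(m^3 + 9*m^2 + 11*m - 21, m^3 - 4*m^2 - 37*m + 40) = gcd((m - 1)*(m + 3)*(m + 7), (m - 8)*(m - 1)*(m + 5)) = m - 1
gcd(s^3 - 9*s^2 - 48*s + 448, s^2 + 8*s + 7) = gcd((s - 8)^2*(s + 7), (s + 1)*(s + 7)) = s + 7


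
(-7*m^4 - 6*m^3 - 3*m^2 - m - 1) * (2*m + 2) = -14*m^5 - 26*m^4 - 18*m^3 - 8*m^2 - 4*m - 2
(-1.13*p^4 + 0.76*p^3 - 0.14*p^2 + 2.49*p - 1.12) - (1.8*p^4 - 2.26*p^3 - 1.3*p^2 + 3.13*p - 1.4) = -2.93*p^4 + 3.02*p^3 + 1.16*p^2 - 0.64*p + 0.28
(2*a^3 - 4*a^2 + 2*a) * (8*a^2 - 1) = 16*a^5 - 32*a^4 + 14*a^3 + 4*a^2 - 2*a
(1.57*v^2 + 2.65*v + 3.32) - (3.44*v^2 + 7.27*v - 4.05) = -1.87*v^2 - 4.62*v + 7.37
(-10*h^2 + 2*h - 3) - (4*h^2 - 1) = -14*h^2 + 2*h - 2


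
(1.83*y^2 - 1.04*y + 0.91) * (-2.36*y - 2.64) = -4.3188*y^3 - 2.3768*y^2 + 0.598*y - 2.4024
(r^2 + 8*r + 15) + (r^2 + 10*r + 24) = 2*r^2 + 18*r + 39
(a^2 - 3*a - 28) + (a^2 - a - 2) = 2*a^2 - 4*a - 30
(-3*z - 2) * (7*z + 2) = -21*z^2 - 20*z - 4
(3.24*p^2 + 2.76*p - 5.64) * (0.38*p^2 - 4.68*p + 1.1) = 1.2312*p^4 - 14.1144*p^3 - 11.496*p^2 + 29.4312*p - 6.204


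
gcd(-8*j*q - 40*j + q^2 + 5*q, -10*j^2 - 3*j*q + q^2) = 1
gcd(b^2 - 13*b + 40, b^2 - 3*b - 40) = b - 8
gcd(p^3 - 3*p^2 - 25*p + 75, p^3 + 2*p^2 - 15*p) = p^2 + 2*p - 15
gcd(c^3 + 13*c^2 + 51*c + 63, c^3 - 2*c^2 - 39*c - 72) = c^2 + 6*c + 9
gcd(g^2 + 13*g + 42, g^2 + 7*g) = g + 7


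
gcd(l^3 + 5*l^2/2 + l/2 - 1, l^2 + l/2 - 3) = l + 2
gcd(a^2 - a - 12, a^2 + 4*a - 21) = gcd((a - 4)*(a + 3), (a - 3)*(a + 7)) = 1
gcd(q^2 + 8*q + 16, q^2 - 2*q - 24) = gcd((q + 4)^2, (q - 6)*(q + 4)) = q + 4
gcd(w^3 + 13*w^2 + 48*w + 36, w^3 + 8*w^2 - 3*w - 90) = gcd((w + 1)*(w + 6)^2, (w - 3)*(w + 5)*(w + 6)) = w + 6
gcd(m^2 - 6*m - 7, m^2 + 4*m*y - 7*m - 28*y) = m - 7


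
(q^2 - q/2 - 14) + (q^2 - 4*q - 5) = 2*q^2 - 9*q/2 - 19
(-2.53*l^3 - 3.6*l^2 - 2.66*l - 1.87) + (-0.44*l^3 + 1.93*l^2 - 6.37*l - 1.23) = -2.97*l^3 - 1.67*l^2 - 9.03*l - 3.1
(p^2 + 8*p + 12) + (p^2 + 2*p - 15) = 2*p^2 + 10*p - 3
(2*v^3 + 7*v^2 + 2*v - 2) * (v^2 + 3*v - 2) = 2*v^5 + 13*v^4 + 19*v^3 - 10*v^2 - 10*v + 4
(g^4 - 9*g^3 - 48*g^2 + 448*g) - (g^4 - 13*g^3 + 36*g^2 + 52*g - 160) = 4*g^3 - 84*g^2 + 396*g + 160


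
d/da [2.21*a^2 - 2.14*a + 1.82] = 4.42*a - 2.14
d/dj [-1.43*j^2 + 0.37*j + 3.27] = 0.37 - 2.86*j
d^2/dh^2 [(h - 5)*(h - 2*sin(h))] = 2*(h - 5)*sin(h) - 4*cos(h) + 2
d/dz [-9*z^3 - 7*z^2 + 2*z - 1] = -27*z^2 - 14*z + 2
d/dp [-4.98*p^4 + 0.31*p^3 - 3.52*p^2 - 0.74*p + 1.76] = -19.92*p^3 + 0.93*p^2 - 7.04*p - 0.74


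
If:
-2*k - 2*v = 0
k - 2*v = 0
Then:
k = 0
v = 0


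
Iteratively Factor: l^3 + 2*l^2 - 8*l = (l + 4)*(l^2 - 2*l) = l*(l + 4)*(l - 2)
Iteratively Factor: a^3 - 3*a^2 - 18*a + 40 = (a + 4)*(a^2 - 7*a + 10) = (a - 2)*(a + 4)*(a - 5)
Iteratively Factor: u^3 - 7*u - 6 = (u + 1)*(u^2 - u - 6) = (u - 3)*(u + 1)*(u + 2)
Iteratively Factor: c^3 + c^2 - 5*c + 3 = (c - 1)*(c^2 + 2*c - 3) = (c - 1)^2*(c + 3)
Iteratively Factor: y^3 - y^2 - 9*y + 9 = (y - 3)*(y^2 + 2*y - 3) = (y - 3)*(y - 1)*(y + 3)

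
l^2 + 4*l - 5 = (l - 1)*(l + 5)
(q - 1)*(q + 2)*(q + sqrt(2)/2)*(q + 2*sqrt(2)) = q^4 + q^3 + 5*sqrt(2)*q^3/2 + 5*sqrt(2)*q^2/2 - 5*sqrt(2)*q + 2*q - 4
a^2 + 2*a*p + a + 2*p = (a + 1)*(a + 2*p)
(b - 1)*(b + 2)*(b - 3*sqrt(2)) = b^3 - 3*sqrt(2)*b^2 + b^2 - 3*sqrt(2)*b - 2*b + 6*sqrt(2)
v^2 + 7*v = v*(v + 7)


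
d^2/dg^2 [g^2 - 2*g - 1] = 2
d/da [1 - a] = -1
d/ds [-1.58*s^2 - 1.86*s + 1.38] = -3.16*s - 1.86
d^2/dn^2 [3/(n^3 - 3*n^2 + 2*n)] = 6*(3*n*(1 - n)*(n^2 - 3*n + 2) + (3*n^2 - 6*n + 2)^2)/(n^3*(n^2 - 3*n + 2)^3)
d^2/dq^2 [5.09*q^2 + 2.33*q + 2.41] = 10.1800000000000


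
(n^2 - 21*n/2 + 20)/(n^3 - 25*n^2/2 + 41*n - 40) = 1/(n - 2)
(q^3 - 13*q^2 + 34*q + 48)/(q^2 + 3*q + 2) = (q^2 - 14*q + 48)/(q + 2)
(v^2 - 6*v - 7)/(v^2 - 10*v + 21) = (v + 1)/(v - 3)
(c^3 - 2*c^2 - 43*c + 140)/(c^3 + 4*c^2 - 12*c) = (c^3 - 2*c^2 - 43*c + 140)/(c*(c^2 + 4*c - 12))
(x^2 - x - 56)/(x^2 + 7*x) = (x - 8)/x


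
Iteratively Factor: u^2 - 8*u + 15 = (u - 5)*(u - 3)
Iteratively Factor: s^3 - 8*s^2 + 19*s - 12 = (s - 3)*(s^2 - 5*s + 4) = (s - 4)*(s - 3)*(s - 1)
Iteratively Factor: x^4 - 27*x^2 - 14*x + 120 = (x + 3)*(x^3 - 3*x^2 - 18*x + 40) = (x - 2)*(x + 3)*(x^2 - x - 20) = (x - 2)*(x + 3)*(x + 4)*(x - 5)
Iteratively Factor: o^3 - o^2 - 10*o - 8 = (o + 1)*(o^2 - 2*o - 8) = (o - 4)*(o + 1)*(o + 2)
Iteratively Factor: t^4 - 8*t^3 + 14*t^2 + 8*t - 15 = (t + 1)*(t^3 - 9*t^2 + 23*t - 15) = (t - 1)*(t + 1)*(t^2 - 8*t + 15) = (t - 5)*(t - 1)*(t + 1)*(t - 3)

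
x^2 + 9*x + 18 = (x + 3)*(x + 6)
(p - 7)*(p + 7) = p^2 - 49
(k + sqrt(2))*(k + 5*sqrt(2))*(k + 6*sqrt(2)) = k^3 + 12*sqrt(2)*k^2 + 82*k + 60*sqrt(2)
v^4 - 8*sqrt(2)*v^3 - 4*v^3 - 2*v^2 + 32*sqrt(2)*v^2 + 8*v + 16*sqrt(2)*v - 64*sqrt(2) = (v - 4)*(v - 8*sqrt(2))*(v - sqrt(2))*(v + sqrt(2))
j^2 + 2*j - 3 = (j - 1)*(j + 3)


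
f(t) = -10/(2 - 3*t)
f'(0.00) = -7.50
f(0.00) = -5.00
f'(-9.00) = -0.04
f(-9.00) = -0.34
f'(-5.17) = -0.10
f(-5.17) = -0.57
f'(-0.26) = -3.88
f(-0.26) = -3.60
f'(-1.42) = -0.77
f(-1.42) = -1.60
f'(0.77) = -312.17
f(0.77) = 32.26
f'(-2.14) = -0.42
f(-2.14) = -1.19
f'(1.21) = -11.29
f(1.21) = 6.13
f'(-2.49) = -0.33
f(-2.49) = -1.06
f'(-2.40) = -0.35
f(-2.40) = -1.09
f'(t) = -30/(2 - 3*t)^2 = -30/(3*t - 2)^2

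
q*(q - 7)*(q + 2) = q^3 - 5*q^2 - 14*q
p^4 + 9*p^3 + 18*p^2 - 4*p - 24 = (p - 1)*(p + 2)^2*(p + 6)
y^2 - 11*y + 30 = (y - 6)*(y - 5)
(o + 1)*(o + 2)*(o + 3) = o^3 + 6*o^2 + 11*o + 6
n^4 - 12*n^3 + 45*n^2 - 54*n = n*(n - 6)*(n - 3)^2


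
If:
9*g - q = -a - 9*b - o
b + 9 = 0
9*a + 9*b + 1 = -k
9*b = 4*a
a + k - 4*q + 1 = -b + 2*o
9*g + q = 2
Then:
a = -81/4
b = -9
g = -13/48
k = 1049/4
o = 865/8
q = 71/16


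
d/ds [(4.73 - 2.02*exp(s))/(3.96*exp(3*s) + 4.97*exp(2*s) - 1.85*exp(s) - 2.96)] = (15.9984*exp(3*s) - 46.153*exp(2*s) - 47.0162*exp(s) + 14.7297)*exp(s)/(15.6816*exp(6*s) + 39.3624*exp(5*s) + 10.0489*exp(4*s) - 41.8322*exp(3*s) - 25.9999*exp(2*s) + 10.952*exp(s) + 8.7616)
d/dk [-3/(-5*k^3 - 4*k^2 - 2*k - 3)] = 3*(-15*k^2 - 8*k - 2)/(5*k^3 + 4*k^2 + 2*k + 3)^2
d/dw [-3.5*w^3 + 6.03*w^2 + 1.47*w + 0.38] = -10.5*w^2 + 12.06*w + 1.47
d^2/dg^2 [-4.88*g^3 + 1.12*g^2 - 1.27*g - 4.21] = 2.24 - 29.28*g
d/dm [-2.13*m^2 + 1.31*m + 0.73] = 1.31 - 4.26*m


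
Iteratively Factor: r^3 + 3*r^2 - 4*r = (r - 1)*(r^2 + 4*r) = (r - 1)*(r + 4)*(r)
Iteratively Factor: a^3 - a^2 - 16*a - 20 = (a - 5)*(a^2 + 4*a + 4) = (a - 5)*(a + 2)*(a + 2)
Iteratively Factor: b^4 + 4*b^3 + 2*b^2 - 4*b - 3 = (b + 1)*(b^3 + 3*b^2 - b - 3) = (b + 1)^2*(b^2 + 2*b - 3) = (b + 1)^2*(b + 3)*(b - 1)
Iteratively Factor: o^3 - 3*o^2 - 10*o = (o + 2)*(o^2 - 5*o) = o*(o + 2)*(o - 5)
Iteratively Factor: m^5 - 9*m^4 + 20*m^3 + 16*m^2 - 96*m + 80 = (m - 2)*(m^4 - 7*m^3 + 6*m^2 + 28*m - 40) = (m - 2)*(m + 2)*(m^3 - 9*m^2 + 24*m - 20) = (m - 5)*(m - 2)*(m + 2)*(m^2 - 4*m + 4) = (m - 5)*(m - 2)^2*(m + 2)*(m - 2)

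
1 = 1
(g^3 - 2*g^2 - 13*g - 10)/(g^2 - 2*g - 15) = (g^2 + 3*g + 2)/(g + 3)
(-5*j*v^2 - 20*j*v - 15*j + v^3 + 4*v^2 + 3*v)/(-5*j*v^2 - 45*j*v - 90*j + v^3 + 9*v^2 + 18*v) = (v + 1)/(v + 6)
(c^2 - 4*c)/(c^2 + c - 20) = c/(c + 5)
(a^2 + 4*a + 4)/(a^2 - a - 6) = (a + 2)/(a - 3)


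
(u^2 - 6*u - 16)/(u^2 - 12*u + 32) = (u + 2)/(u - 4)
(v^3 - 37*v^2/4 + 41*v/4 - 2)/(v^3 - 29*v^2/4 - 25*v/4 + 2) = (v - 1)/(v + 1)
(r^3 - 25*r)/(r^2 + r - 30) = r*(r + 5)/(r + 6)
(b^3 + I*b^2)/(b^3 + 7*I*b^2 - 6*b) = b/(b + 6*I)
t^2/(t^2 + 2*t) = t/(t + 2)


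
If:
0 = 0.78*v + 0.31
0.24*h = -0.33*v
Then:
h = 0.55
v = -0.40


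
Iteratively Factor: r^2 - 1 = (r + 1)*(r - 1)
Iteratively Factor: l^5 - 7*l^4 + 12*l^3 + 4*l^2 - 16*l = (l - 4)*(l^4 - 3*l^3 + 4*l) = l*(l - 4)*(l^3 - 3*l^2 + 4) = l*(l - 4)*(l - 2)*(l^2 - l - 2) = l*(l - 4)*(l - 2)^2*(l + 1)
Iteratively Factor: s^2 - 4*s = (s)*(s - 4)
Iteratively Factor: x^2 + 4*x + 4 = (x + 2)*(x + 2)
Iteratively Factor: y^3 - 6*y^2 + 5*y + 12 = (y - 3)*(y^2 - 3*y - 4) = (y - 4)*(y - 3)*(y + 1)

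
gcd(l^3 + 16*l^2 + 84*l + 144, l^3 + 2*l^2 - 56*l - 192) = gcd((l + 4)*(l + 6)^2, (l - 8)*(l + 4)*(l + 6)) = l^2 + 10*l + 24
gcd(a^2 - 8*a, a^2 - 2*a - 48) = a - 8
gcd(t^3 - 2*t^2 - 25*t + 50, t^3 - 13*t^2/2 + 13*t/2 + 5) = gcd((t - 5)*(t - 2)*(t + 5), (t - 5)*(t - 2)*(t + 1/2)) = t^2 - 7*t + 10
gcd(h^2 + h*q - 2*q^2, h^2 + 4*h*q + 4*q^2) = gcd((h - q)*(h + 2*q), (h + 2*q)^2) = h + 2*q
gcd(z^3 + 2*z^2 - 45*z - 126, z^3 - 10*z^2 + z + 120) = z + 3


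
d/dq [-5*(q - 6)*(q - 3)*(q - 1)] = -15*q^2 + 100*q - 135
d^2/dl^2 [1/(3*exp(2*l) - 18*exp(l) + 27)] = (4*exp(l)/3 + 2)*exp(l)/(exp(4*l) - 12*exp(3*l) + 54*exp(2*l) - 108*exp(l) + 81)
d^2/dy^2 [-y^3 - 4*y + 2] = -6*y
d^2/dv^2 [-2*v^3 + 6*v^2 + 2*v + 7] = 12 - 12*v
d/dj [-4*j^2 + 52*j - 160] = 52 - 8*j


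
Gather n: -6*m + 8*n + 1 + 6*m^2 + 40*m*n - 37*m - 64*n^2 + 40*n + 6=6*m^2 - 43*m - 64*n^2 + n*(40*m + 48) + 7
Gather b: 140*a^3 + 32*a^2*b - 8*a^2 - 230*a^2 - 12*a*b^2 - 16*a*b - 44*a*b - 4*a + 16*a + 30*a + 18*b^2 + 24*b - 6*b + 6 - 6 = 140*a^3 - 238*a^2 + 42*a + b^2*(18 - 12*a) + b*(32*a^2 - 60*a + 18)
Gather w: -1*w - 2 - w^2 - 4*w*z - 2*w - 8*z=-w^2 + w*(-4*z - 3) - 8*z - 2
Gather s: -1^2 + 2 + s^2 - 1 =s^2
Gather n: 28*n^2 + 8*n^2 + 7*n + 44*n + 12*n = 36*n^2 + 63*n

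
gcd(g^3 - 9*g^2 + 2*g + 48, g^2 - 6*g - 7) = 1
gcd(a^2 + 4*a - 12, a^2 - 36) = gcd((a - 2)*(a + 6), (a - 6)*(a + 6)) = a + 6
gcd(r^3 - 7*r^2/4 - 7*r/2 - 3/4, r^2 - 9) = r - 3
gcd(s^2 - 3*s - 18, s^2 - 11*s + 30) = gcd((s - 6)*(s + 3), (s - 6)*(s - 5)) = s - 6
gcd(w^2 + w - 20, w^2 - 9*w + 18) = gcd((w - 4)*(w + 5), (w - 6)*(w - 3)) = 1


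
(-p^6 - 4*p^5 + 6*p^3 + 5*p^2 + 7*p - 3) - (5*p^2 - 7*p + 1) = -p^6 - 4*p^5 + 6*p^3 + 14*p - 4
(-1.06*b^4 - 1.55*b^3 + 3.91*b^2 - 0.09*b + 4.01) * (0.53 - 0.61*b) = 0.6466*b^5 + 0.3837*b^4 - 3.2066*b^3 + 2.1272*b^2 - 2.4938*b + 2.1253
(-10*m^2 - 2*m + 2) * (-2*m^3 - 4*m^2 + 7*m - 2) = 20*m^5 + 44*m^4 - 66*m^3 - 2*m^2 + 18*m - 4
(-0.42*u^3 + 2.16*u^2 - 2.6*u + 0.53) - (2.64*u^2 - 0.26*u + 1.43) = -0.42*u^3 - 0.48*u^2 - 2.34*u - 0.9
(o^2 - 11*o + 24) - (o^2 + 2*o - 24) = 48 - 13*o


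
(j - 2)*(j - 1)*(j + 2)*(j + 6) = j^4 + 5*j^3 - 10*j^2 - 20*j + 24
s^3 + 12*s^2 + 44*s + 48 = (s + 2)*(s + 4)*(s + 6)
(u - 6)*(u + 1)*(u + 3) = u^3 - 2*u^2 - 21*u - 18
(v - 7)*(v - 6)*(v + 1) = v^3 - 12*v^2 + 29*v + 42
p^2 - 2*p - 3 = (p - 3)*(p + 1)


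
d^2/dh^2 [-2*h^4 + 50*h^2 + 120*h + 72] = 100 - 24*h^2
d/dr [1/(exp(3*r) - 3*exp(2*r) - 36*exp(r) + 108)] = 3*(-exp(2*r) + 2*exp(r) + 12)*exp(r)/(exp(3*r) - 3*exp(2*r) - 36*exp(r) + 108)^2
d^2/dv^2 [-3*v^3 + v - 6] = -18*v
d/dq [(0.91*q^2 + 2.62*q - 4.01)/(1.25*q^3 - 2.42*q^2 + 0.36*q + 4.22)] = (-1.1375*q^4 - 6.55*q^3 + 21.7055*q^2 - 11.728*q + 12.5)/(1.5625*q^6 - 6.05*q^5 + 6.7564*q^4 + 8.8076*q^3 - 20.2952*q^2 + 3.0384*q + 17.8084)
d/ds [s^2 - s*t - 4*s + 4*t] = 2*s - t - 4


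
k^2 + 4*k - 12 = (k - 2)*(k + 6)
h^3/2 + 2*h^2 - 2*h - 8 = (h/2 + 1)*(h - 2)*(h + 4)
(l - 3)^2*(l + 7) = l^3 + l^2 - 33*l + 63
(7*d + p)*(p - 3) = 7*d*p - 21*d + p^2 - 3*p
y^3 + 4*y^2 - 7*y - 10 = (y - 2)*(y + 1)*(y + 5)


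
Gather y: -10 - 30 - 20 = -60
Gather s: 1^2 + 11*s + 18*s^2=18*s^2 + 11*s + 1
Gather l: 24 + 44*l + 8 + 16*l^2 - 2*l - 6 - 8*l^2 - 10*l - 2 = 8*l^2 + 32*l + 24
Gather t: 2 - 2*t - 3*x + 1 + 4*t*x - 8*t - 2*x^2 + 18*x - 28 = t*(4*x - 10) - 2*x^2 + 15*x - 25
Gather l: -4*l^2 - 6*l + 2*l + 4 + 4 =-4*l^2 - 4*l + 8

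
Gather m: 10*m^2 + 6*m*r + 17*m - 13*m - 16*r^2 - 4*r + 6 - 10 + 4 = 10*m^2 + m*(6*r + 4) - 16*r^2 - 4*r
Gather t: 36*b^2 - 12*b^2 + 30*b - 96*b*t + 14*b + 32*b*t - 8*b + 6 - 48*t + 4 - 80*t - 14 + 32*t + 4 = 24*b^2 + 36*b + t*(-64*b - 96)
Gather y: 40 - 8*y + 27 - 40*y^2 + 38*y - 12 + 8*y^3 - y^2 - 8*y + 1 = 8*y^3 - 41*y^2 + 22*y + 56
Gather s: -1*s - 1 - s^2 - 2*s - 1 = -s^2 - 3*s - 2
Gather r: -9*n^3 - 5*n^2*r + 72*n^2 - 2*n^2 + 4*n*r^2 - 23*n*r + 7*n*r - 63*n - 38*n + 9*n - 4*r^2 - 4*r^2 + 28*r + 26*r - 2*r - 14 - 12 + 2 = -9*n^3 + 70*n^2 - 92*n + r^2*(4*n - 8) + r*(-5*n^2 - 16*n + 52) - 24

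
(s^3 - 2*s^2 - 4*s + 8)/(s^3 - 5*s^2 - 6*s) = (-s^3 + 2*s^2 + 4*s - 8)/(s*(-s^2 + 5*s + 6))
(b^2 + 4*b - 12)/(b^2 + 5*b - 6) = (b - 2)/(b - 1)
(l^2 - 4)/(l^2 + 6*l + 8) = (l - 2)/(l + 4)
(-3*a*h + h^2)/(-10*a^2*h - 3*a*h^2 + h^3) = (3*a - h)/(10*a^2 + 3*a*h - h^2)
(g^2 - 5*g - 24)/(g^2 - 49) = (g^2 - 5*g - 24)/(g^2 - 49)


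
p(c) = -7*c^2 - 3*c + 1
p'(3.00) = -45.00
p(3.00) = -71.00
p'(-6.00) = 81.00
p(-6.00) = -233.00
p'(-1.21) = 13.94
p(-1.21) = -5.62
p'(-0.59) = 5.26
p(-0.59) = 0.33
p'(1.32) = -21.48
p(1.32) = -15.16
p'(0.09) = -4.26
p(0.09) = 0.67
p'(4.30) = -63.20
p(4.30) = -141.33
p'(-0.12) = -1.32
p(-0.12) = 1.26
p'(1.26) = -20.64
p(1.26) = -13.89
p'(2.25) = -34.50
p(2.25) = -41.19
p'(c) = -14*c - 3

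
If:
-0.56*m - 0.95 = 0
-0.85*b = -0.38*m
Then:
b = -0.76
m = -1.70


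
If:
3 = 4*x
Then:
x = 3/4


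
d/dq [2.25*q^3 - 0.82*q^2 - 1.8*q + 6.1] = 6.75*q^2 - 1.64*q - 1.8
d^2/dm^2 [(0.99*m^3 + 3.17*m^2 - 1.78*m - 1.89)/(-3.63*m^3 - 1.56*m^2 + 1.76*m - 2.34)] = (-72.329202*m^6 + 102.77982*m^5 + 338.726916*m^4 + 563.310852*m^3 - 132.394176*m^2 - 198.970668*m - 22.143384)/(47.832147*m^9 + 61.667892*m^8 - 43.072128*m^7 + 36.499086*m^6 + 100.389168*m^5 - 58.118112*m^4 + 15.629284*m^3 + 47.37096*m^2 - 28.911168*m + 12.812904)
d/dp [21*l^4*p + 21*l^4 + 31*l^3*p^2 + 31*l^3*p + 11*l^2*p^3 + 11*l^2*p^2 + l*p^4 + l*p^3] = l*(21*l^3 + 62*l^2*p + 31*l^2 + 33*l*p^2 + 22*l*p + 4*p^3 + 3*p^2)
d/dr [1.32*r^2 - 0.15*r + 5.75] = 2.64*r - 0.15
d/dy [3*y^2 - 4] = 6*y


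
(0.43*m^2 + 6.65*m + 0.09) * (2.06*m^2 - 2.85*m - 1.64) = 0.8858*m^4 + 12.4735*m^3 - 19.4723*m^2 - 11.1625*m - 0.1476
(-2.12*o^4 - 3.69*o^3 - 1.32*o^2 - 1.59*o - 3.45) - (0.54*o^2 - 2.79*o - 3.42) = -2.12*o^4 - 3.69*o^3 - 1.86*o^2 + 1.2*o - 0.0300000000000002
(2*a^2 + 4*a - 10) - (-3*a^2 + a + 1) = 5*a^2 + 3*a - 11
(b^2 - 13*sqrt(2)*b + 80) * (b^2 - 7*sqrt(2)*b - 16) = b^4 - 20*sqrt(2)*b^3 + 246*b^2 - 352*sqrt(2)*b - 1280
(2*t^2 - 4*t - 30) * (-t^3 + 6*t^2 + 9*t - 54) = -2*t^5 + 16*t^4 + 24*t^3 - 324*t^2 - 54*t + 1620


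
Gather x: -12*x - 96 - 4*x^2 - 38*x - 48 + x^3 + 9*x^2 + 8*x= x^3 + 5*x^2 - 42*x - 144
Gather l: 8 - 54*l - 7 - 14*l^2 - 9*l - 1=-14*l^2 - 63*l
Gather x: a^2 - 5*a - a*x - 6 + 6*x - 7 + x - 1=a^2 - 5*a + x*(7 - a) - 14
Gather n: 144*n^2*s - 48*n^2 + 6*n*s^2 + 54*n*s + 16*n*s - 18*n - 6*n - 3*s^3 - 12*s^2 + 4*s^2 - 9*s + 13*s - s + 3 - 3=n^2*(144*s - 48) + n*(6*s^2 + 70*s - 24) - 3*s^3 - 8*s^2 + 3*s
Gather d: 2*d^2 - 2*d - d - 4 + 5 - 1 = 2*d^2 - 3*d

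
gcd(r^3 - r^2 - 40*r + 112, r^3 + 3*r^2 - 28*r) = r^2 + 3*r - 28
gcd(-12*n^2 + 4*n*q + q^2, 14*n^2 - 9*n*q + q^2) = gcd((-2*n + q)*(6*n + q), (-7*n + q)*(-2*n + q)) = -2*n + q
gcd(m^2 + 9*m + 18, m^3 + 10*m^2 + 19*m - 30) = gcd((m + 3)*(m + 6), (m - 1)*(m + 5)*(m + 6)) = m + 6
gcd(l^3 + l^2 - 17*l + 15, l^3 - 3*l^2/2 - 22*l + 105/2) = l^2 + 2*l - 15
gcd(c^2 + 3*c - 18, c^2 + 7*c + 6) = c + 6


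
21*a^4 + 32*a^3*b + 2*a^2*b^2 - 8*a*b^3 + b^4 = (-7*a + b)*(-3*a + b)*(a + b)^2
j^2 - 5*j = j*(j - 5)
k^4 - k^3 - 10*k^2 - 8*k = k*(k - 4)*(k + 1)*(k + 2)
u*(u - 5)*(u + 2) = u^3 - 3*u^2 - 10*u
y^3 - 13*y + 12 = (y - 3)*(y - 1)*(y + 4)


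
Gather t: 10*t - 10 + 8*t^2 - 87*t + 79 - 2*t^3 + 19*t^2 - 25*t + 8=-2*t^3 + 27*t^2 - 102*t + 77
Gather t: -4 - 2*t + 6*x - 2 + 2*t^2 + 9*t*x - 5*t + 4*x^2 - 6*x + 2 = 2*t^2 + t*(9*x - 7) + 4*x^2 - 4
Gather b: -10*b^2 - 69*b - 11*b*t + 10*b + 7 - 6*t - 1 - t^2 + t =-10*b^2 + b*(-11*t - 59) - t^2 - 5*t + 6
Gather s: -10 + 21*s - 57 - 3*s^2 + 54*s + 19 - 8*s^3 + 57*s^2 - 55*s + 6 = -8*s^3 + 54*s^2 + 20*s - 42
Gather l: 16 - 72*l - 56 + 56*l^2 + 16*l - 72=56*l^2 - 56*l - 112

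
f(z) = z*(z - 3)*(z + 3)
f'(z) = z*(z - 3) + z*(z + 3) + (z - 3)*(z + 3)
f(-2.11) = 9.60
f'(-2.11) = 4.36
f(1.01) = -8.06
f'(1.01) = -5.94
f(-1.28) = 9.42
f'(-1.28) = -4.08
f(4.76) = 65.01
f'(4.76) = 58.97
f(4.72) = 62.67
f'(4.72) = 57.84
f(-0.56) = 4.86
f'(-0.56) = -8.06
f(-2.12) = 9.55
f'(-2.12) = 4.48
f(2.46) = -7.25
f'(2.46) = 9.15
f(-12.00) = -1620.00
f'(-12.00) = 423.00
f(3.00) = 0.00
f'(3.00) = 18.00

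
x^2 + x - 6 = (x - 2)*(x + 3)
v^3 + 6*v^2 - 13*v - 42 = (v - 3)*(v + 2)*(v + 7)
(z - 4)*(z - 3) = z^2 - 7*z + 12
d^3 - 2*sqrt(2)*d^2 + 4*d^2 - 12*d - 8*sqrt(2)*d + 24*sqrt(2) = (d - 2)*(d + 6)*(d - 2*sqrt(2))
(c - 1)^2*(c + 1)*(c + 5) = c^4 + 4*c^3 - 6*c^2 - 4*c + 5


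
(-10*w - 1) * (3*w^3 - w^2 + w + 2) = -30*w^4 + 7*w^3 - 9*w^2 - 21*w - 2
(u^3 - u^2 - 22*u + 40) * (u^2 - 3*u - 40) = u^5 - 4*u^4 - 59*u^3 + 146*u^2 + 760*u - 1600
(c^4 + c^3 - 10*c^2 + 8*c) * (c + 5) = c^5 + 6*c^4 - 5*c^3 - 42*c^2 + 40*c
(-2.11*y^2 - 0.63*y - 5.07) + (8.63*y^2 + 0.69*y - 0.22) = 6.52*y^2 + 0.0599999999999999*y - 5.29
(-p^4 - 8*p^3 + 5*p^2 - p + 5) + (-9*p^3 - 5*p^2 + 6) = -p^4 - 17*p^3 - p + 11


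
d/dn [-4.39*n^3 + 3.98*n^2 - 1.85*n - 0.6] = -13.17*n^2 + 7.96*n - 1.85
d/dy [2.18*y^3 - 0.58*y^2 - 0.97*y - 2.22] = 6.54*y^2 - 1.16*y - 0.97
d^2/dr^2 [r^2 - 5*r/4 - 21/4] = 2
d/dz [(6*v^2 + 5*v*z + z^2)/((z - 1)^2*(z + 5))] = ((5*v + 2*z)*(z - 1)*(z + 5) - (z - 1)*(6*v^2 + 5*v*z + z^2) - 2*(z + 5)*(6*v^2 + 5*v*z + z^2))/((z - 1)^3*(z + 5)^2)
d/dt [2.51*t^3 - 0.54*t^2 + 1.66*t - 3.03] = 7.53*t^2 - 1.08*t + 1.66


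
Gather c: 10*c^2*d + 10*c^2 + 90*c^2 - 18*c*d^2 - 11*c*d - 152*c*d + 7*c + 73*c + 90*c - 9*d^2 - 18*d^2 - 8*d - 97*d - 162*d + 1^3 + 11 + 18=c^2*(10*d + 100) + c*(-18*d^2 - 163*d + 170) - 27*d^2 - 267*d + 30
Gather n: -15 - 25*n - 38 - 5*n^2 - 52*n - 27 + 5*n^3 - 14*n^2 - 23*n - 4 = 5*n^3 - 19*n^2 - 100*n - 84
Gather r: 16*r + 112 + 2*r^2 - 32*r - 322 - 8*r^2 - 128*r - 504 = -6*r^2 - 144*r - 714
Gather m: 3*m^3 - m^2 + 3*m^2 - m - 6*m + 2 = 3*m^3 + 2*m^2 - 7*m + 2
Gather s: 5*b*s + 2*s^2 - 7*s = 2*s^2 + s*(5*b - 7)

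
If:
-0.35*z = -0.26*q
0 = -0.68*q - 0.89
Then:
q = -1.31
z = -0.97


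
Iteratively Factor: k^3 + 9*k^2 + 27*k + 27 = (k + 3)*(k^2 + 6*k + 9) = (k + 3)^2*(k + 3)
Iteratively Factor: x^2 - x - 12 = (x + 3)*(x - 4)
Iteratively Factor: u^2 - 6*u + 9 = (u - 3)*(u - 3)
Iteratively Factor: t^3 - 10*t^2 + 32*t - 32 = (t - 4)*(t^2 - 6*t + 8) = (t - 4)*(t - 2)*(t - 4)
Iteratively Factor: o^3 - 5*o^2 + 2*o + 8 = (o - 4)*(o^2 - o - 2) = (o - 4)*(o + 1)*(o - 2)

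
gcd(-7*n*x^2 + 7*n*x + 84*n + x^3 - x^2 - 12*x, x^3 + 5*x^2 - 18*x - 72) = x^2 - x - 12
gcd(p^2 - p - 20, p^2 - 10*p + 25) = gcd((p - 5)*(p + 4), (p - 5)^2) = p - 5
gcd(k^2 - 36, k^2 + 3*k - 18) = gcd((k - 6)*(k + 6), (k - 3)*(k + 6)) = k + 6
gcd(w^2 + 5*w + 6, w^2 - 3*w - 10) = w + 2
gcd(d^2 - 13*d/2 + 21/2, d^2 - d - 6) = d - 3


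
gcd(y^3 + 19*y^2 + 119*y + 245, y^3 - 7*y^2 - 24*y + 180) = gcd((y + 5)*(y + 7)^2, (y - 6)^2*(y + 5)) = y + 5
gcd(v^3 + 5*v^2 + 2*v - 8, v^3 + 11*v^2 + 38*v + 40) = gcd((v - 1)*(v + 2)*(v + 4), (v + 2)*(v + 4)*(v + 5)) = v^2 + 6*v + 8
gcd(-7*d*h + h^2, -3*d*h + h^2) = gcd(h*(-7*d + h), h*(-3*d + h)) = h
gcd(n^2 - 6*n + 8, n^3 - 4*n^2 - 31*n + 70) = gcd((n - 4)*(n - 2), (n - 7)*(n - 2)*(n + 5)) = n - 2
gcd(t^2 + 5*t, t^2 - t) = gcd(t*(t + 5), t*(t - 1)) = t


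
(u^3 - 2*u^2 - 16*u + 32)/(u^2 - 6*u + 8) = u + 4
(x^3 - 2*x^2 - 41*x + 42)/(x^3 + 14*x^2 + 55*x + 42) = (x^2 - 8*x + 7)/(x^2 + 8*x + 7)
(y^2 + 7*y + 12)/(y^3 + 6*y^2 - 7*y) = (y^2 + 7*y + 12)/(y*(y^2 + 6*y - 7))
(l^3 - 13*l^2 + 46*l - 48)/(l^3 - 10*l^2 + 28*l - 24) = (l^2 - 11*l + 24)/(l^2 - 8*l + 12)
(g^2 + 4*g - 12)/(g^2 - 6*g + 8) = (g + 6)/(g - 4)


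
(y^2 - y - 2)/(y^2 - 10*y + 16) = (y + 1)/(y - 8)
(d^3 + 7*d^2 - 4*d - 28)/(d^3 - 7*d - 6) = (d^2 + 5*d - 14)/(d^2 - 2*d - 3)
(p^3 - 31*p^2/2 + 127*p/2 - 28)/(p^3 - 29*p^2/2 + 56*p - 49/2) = (p - 8)/(p - 7)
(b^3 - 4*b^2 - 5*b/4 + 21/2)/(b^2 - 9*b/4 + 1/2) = (4*b^2 - 8*b - 21)/(4*b - 1)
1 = 1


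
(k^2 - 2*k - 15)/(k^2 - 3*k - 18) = (k - 5)/(k - 6)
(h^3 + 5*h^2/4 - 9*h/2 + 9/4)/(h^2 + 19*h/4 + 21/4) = (4*h^2 - 7*h + 3)/(4*h + 7)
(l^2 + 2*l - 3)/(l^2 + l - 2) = (l + 3)/(l + 2)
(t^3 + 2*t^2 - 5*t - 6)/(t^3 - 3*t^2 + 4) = (t + 3)/(t - 2)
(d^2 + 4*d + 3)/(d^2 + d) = (d + 3)/d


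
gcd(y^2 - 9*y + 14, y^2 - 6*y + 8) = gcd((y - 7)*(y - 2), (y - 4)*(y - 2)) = y - 2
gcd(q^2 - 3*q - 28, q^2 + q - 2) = 1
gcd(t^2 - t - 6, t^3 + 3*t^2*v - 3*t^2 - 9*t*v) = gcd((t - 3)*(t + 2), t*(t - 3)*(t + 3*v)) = t - 3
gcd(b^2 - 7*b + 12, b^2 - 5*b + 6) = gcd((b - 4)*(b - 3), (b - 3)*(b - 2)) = b - 3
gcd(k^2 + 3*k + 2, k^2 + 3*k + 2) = k^2 + 3*k + 2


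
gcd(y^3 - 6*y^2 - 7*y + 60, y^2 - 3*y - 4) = y - 4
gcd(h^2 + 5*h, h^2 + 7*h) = h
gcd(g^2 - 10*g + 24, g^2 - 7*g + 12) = g - 4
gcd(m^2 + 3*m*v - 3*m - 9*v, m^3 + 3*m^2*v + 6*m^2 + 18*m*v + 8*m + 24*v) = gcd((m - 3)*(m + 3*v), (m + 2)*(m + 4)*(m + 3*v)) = m + 3*v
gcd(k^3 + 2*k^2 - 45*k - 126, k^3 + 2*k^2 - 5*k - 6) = k + 3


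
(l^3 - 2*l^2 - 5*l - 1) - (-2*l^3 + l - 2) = 3*l^3 - 2*l^2 - 6*l + 1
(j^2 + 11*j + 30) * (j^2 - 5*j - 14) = j^4 + 6*j^3 - 39*j^2 - 304*j - 420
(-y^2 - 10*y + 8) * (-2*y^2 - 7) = 2*y^4 + 20*y^3 - 9*y^2 + 70*y - 56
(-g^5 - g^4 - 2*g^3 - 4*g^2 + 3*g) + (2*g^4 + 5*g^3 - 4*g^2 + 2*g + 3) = -g^5 + g^4 + 3*g^3 - 8*g^2 + 5*g + 3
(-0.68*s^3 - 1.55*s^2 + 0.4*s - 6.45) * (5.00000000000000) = -3.4*s^3 - 7.75*s^2 + 2.0*s - 32.25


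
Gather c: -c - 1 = -c - 1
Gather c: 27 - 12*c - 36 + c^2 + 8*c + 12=c^2 - 4*c + 3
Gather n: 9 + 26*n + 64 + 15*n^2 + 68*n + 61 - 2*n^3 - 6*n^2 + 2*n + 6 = -2*n^3 + 9*n^2 + 96*n + 140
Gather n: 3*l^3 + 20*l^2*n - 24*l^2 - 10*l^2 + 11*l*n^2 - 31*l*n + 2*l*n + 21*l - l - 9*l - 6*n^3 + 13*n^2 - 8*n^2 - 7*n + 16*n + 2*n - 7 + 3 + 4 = 3*l^3 - 34*l^2 + 11*l - 6*n^3 + n^2*(11*l + 5) + n*(20*l^2 - 29*l + 11)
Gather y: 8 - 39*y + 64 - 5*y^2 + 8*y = -5*y^2 - 31*y + 72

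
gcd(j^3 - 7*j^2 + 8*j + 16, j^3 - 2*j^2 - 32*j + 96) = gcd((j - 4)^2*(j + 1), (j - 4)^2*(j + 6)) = j^2 - 8*j + 16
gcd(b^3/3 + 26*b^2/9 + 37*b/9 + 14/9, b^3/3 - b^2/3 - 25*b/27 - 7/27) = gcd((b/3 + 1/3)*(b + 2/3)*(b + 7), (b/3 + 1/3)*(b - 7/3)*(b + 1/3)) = b + 1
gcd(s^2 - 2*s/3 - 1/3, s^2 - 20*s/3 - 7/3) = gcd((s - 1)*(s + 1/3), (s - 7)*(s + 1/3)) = s + 1/3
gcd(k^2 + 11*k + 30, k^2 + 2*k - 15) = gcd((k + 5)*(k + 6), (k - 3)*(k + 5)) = k + 5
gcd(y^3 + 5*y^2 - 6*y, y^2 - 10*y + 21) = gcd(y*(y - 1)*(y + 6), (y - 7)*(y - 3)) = 1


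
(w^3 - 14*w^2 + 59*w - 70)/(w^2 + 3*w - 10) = (w^2 - 12*w + 35)/(w + 5)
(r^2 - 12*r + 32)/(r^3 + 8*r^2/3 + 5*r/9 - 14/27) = 27*(r^2 - 12*r + 32)/(27*r^3 + 72*r^2 + 15*r - 14)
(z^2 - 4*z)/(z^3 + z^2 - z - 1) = z*(z - 4)/(z^3 + z^2 - z - 1)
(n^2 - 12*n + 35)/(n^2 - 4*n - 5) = (n - 7)/(n + 1)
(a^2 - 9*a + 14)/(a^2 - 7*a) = (a - 2)/a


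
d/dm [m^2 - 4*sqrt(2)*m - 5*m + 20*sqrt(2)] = 2*m - 4*sqrt(2) - 5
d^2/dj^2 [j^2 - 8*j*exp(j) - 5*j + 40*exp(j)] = -8*j*exp(j) + 24*exp(j) + 2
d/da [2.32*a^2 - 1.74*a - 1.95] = 4.64*a - 1.74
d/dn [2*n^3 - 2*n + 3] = 6*n^2 - 2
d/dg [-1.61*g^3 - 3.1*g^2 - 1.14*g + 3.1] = -4.83*g^2 - 6.2*g - 1.14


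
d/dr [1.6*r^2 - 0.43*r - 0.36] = 3.2*r - 0.43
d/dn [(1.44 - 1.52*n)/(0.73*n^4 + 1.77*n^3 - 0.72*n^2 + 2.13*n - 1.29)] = (3.3288*n^4 + 1.176*n^3 - 8.7408*n^2 + 2.0736*n - 1.1064)/(0.5329*n^8 + 2.5842*n^7 + 2.0817*n^6 + 0.561*n^5 + 6.1752*n^4 - 7.6338*n^3 + 6.3945*n^2 - 5.4954*n + 1.6641)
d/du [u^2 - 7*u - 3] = 2*u - 7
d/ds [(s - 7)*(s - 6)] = 2*s - 13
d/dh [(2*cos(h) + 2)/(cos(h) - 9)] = 20*sin(h)/(cos(h) - 9)^2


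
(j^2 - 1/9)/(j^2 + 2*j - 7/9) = (3*j + 1)/(3*j + 7)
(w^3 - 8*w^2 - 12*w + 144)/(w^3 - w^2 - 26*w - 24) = (w - 6)/(w + 1)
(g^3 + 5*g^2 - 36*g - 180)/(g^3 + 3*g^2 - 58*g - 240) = (g - 6)/(g - 8)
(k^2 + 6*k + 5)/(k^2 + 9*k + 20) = (k + 1)/(k + 4)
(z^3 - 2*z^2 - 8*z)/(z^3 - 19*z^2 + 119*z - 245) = z*(z^2 - 2*z - 8)/(z^3 - 19*z^2 + 119*z - 245)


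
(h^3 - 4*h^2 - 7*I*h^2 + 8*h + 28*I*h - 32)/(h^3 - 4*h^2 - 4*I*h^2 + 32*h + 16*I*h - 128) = (h + I)/(h + 4*I)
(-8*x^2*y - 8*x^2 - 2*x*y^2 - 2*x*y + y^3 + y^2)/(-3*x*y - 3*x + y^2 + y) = (8*x^2 + 2*x*y - y^2)/(3*x - y)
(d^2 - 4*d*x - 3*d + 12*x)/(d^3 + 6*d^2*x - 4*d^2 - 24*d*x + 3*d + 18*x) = (d - 4*x)/(d^2 + 6*d*x - d - 6*x)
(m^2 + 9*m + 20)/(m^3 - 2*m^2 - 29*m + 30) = (m + 4)/(m^2 - 7*m + 6)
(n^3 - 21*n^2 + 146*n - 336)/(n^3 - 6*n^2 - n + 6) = (n^2 - 15*n + 56)/(n^2 - 1)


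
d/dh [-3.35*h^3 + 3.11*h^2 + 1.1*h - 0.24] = -10.05*h^2 + 6.22*h + 1.1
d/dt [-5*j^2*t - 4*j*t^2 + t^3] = -5*j^2 - 8*j*t + 3*t^2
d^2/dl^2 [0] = 0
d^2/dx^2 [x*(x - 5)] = 2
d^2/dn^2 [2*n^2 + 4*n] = 4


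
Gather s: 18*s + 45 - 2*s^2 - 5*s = -2*s^2 + 13*s + 45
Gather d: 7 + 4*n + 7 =4*n + 14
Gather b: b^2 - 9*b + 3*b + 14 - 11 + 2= b^2 - 6*b + 5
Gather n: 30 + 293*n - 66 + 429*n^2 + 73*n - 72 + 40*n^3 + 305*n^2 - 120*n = 40*n^3 + 734*n^2 + 246*n - 108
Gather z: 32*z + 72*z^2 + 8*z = 72*z^2 + 40*z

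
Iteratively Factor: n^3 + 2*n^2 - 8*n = (n - 2)*(n^2 + 4*n) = n*(n - 2)*(n + 4)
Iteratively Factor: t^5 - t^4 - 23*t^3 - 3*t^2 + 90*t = (t - 2)*(t^4 + t^3 - 21*t^2 - 45*t) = t*(t - 2)*(t^3 + t^2 - 21*t - 45) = t*(t - 2)*(t + 3)*(t^2 - 2*t - 15) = t*(t - 2)*(t + 3)^2*(t - 5)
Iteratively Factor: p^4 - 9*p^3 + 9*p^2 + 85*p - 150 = (p - 5)*(p^3 - 4*p^2 - 11*p + 30) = (p - 5)^2*(p^2 + p - 6) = (p - 5)^2*(p + 3)*(p - 2)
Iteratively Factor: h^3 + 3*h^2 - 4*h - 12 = (h + 2)*(h^2 + h - 6) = (h - 2)*(h + 2)*(h + 3)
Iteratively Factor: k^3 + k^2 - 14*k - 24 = (k - 4)*(k^2 + 5*k + 6) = (k - 4)*(k + 3)*(k + 2)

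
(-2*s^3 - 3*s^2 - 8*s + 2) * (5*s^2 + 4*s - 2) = -10*s^5 - 23*s^4 - 48*s^3 - 16*s^2 + 24*s - 4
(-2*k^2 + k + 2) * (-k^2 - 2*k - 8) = 2*k^4 + 3*k^3 + 12*k^2 - 12*k - 16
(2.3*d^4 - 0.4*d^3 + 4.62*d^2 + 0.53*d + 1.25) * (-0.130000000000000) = -0.299*d^4 + 0.052*d^3 - 0.6006*d^2 - 0.0689*d - 0.1625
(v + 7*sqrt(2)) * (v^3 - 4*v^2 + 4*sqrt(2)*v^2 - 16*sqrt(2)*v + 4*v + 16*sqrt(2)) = v^4 - 4*v^3 + 11*sqrt(2)*v^3 - 44*sqrt(2)*v^2 + 60*v^2 - 224*v + 44*sqrt(2)*v + 224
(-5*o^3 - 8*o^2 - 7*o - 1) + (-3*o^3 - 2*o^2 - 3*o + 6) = -8*o^3 - 10*o^2 - 10*o + 5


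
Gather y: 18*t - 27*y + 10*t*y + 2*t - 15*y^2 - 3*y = 20*t - 15*y^2 + y*(10*t - 30)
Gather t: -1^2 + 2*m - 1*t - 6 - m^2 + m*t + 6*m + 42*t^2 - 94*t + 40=-m^2 + 8*m + 42*t^2 + t*(m - 95) + 33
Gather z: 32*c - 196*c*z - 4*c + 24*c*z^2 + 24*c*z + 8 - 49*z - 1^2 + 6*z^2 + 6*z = 28*c + z^2*(24*c + 6) + z*(-172*c - 43) + 7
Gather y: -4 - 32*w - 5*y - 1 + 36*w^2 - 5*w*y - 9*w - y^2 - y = 36*w^2 - 41*w - y^2 + y*(-5*w - 6) - 5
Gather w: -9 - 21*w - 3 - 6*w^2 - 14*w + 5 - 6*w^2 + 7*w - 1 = -12*w^2 - 28*w - 8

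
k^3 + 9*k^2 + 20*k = k*(k + 4)*(k + 5)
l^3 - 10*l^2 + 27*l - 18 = (l - 6)*(l - 3)*(l - 1)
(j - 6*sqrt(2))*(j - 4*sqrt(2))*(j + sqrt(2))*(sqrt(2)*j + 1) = sqrt(2)*j^4 - 17*j^3 + 19*sqrt(2)*j^2 + 124*j + 48*sqrt(2)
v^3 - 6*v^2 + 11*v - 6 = (v - 3)*(v - 2)*(v - 1)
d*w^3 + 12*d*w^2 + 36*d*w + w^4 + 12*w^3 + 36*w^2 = w*(d + w)*(w + 6)^2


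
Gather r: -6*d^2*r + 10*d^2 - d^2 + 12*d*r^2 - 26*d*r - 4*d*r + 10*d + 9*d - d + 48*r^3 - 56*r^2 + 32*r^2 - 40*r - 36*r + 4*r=9*d^2 + 18*d + 48*r^3 + r^2*(12*d - 24) + r*(-6*d^2 - 30*d - 72)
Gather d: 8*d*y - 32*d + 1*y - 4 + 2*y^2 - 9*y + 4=d*(8*y - 32) + 2*y^2 - 8*y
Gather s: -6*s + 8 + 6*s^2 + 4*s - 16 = 6*s^2 - 2*s - 8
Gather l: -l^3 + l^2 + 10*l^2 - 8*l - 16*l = -l^3 + 11*l^2 - 24*l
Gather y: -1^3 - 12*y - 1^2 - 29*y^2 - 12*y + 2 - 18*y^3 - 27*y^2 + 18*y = -18*y^3 - 56*y^2 - 6*y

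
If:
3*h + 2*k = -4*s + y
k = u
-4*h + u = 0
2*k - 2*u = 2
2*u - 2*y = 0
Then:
No Solution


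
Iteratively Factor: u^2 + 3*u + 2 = (u + 1)*(u + 2)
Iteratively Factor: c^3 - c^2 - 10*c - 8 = (c + 2)*(c^2 - 3*c - 4) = (c - 4)*(c + 2)*(c + 1)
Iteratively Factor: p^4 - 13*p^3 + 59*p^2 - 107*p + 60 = (p - 5)*(p^3 - 8*p^2 + 19*p - 12) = (p - 5)*(p - 1)*(p^2 - 7*p + 12) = (p - 5)*(p - 3)*(p - 1)*(p - 4)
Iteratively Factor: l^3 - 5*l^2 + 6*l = (l - 3)*(l^2 - 2*l) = (l - 3)*(l - 2)*(l)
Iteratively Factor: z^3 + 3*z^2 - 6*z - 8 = (z - 2)*(z^2 + 5*z + 4) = (z - 2)*(z + 4)*(z + 1)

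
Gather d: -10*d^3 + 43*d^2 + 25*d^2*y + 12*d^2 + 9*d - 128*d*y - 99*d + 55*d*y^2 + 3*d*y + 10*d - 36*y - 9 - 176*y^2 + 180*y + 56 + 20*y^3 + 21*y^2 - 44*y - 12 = -10*d^3 + d^2*(25*y + 55) + d*(55*y^2 - 125*y - 80) + 20*y^3 - 155*y^2 + 100*y + 35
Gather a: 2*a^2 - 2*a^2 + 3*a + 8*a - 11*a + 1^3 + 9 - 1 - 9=0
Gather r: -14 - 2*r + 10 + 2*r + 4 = 0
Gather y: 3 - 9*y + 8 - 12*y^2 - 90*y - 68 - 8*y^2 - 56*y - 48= -20*y^2 - 155*y - 105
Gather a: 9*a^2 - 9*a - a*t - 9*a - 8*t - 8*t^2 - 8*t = 9*a^2 + a*(-t - 18) - 8*t^2 - 16*t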